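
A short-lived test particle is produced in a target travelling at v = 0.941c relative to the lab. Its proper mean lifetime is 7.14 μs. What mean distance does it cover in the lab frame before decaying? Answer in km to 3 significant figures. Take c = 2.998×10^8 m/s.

d ≈ 5.95 km

γ = 1/√(1 − 0.941²) = 2.9550
Dilated lifetime: Δt = γτ₀ = 2.9550 × 7.14 μs = 21.099 μs
d = vΔt = 0.941c × 21.099 μs = 2.8211×10^8 m/s × 2.1099×10^-5 s = 5.95 km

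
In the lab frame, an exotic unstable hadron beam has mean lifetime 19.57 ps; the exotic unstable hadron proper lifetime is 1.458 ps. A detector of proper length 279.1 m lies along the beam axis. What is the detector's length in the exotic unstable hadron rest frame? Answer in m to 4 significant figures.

L ≈ 20.79 m

Time dilation ⇒ γ = Δt/τ₀ = 19.57/1.458 = 13.4225
Length contraction: L = L₀/γ = 279.1/13.4225 = 20.79 m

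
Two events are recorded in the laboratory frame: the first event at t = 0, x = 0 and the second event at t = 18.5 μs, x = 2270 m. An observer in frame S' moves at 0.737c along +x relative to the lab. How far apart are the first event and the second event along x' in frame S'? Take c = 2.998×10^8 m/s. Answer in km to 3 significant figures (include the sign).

Δx' ≈ -2.69 km

γ = 1/√(1 − 0.737²) = 1.4795
Δx' = γ(Δx − vΔt) = 1.4795 × (2270 m − 0.737×(2.998×10^8 m/s)×18.5×10^-6 s)
= 1.4795 × (-1817.6 m) = -2.69 km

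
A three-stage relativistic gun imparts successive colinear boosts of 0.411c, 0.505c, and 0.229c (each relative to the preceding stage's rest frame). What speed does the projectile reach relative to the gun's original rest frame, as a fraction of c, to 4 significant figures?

u ≈ 0.8414c

Compose boost 2: (0.505 + 0.411)/(1 + 0.505×0.411) = 0.9160/1.20755 = 0.758558
Compose boost 3: (0.229 + 0.758558)/(1 + 0.229×0.758558) = 0.987558/1.17371 = 0.8414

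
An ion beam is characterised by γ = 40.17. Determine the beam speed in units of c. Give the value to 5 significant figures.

β ≈ 0.99969

β = √(1 − 1/γ²) = √(1 − 1/40.17²) = √(0.9993803) = 0.99969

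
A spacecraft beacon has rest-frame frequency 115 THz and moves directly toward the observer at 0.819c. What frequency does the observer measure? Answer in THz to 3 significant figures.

Relativistic Doppler: f_obs = f_src √((1+β)/(1−β))
= 115 × √(1.8190/0.18100) = 115 × 3.1701 = 365 THz

f_obs ≈ 365 THz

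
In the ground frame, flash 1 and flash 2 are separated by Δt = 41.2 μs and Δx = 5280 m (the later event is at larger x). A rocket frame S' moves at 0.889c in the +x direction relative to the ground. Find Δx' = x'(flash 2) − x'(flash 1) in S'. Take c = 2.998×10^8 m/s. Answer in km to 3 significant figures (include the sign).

γ = 1/√(1 − 0.889²) = 2.1838
Δx' = γ(Δx − vΔt) = 2.1838 × (5280 m − 0.889×(2.998×10^8 m/s)×41.2×10^-6 s)
= 2.1838 × (-5700.7 m) = -12.4 km

Δx' ≈ -12.4 km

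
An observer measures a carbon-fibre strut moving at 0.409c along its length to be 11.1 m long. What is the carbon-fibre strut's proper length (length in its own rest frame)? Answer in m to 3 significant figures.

L₀ ≈ 12.2 m

γ = 1/√(1 − 0.409²) = 1.0958
L₀ = γL = 1.0958 × 11.1 = 12.2 m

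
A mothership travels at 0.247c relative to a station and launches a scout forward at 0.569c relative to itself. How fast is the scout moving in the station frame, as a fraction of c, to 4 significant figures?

u ≈ 0.7154c

Compose boost 2: (0.569 + 0.247)/(1 + 0.569×0.247) = 0.8160/1.14054 = 0.7154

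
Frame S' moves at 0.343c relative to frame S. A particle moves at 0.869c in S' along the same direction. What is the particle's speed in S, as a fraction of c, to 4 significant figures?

Relativistic velocity addition: u = (u' + v)/(1 + u'v/c²)
= (0.869 + 0.343)/(1 + 0.869×0.343) = 1.212/1.29807 = 0.9337

u ≈ 0.9337c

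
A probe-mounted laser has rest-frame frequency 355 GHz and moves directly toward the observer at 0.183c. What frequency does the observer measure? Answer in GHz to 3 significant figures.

Relativistic Doppler: f_obs = f_src √((1+β)/(1−β))
= 355 × √(1.1830/0.81700) = 355 × 1.2033 = 427 GHz

f_obs ≈ 427 GHz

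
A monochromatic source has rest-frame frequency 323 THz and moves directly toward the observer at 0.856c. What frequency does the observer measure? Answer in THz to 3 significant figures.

f_obs ≈ 1160 THz

Relativistic Doppler: f_obs = f_src √((1+β)/(1−β))
= 323 × √(1.8560/0.14400) = 323 × 3.5901 = 1160 THz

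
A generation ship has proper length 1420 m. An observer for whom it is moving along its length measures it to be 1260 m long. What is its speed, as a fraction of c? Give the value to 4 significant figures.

β ≈ 0.4611

γ = L₀/L = 1420/1260 = 1.12698
β = √(1 − 1/γ²) = 0.4611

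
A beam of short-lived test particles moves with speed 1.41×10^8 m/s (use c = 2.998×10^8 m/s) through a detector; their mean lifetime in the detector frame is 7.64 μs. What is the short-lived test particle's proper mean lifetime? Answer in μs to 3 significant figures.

τ₀ ≈ 6.74 μs

β = v/c = 1.41×10^8 / 2.998×10^8 = 0.47031
γ = 1/√(1 − 0.47031²) = 1.1331
Proper time: τ₀ = Δt/γ = 7.64/1.1331 = 6.74 μs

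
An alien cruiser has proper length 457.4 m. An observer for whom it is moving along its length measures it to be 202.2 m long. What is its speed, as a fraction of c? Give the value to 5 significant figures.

β ≈ 0.89698

γ = L₀/L = 457.4/202.2 = 2.262117
β = √(1 − 1/γ²) = 0.89698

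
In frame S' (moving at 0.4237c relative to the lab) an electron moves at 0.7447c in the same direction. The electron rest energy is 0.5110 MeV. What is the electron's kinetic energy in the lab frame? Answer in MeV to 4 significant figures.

u_lab = (0.7447 + 0.4237)/(1 + 0.7447×0.4237) = 0.8881596
γ = 1/√(1 − 0.8881596²) = 2.17611
K = (γ − 1)m₀c² = (2.17611 − 1) × 0.5110 = 1.17611 × 0.5110 = 0.6010 MeV

K ≈ 0.6010 MeV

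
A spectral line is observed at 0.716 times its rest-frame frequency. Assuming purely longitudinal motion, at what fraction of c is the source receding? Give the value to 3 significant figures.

β ≈ 0.322

f_obs/f_src = √((1−β)/(1+β)) = 0.716  ⇒  (1−β)/(1+β) = 0.51266
β = |1 − D²|/(1 + D²) = |1 − 0.51266|/(1 + 0.51266) = 0.322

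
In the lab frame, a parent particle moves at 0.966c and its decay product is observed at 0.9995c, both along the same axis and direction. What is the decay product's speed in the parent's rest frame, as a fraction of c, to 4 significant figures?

Inverse velocity addition: u' = (u − v)/(1 − uv/c²)
= (0.9995 − 0.966)/(1 − 0.9995×0.966) = 0.03350/0.0344830 = 0.9715

u' ≈ 0.9715c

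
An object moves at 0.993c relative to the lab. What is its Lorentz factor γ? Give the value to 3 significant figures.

γ ≈ 8.47

γ = 1/√(1 − β²) = 1/√(1 − 0.993²) = 1/√(0.013951) = 8.47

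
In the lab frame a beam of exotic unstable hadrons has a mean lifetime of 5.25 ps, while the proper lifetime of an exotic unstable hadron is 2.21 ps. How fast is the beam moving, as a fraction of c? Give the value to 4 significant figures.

β ≈ 0.9071

γ = Δt/τ₀ = 5.25/2.21 = 2.37557
β = √(1 − 1/γ²) = √(1 − 1/2.37557²) = 0.9071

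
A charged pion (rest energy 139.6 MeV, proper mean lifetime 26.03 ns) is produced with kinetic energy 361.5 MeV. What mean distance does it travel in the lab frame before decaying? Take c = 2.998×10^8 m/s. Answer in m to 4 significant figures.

d ≈ 26.90 m

γ = 1 + K/(m₀c²) = 1 + 361.5/139.6 = 3.58954
β = √(1 − 1/γ²) = 0.960411
Dilated lifetime: γτ₀ = 3.58954 × 26.03 ns = 93.4358 ns
d = βc·γτ₀ = 0.960411 × (2.998×10^8 m/s) × 9.34358×10^-8 s = 26.90 m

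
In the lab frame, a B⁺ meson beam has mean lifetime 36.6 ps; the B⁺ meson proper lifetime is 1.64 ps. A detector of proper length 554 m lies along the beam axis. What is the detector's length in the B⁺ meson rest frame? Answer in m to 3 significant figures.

Time dilation ⇒ γ = Δt/τ₀ = 36.6/1.64 = 22.317
Length contraction: L = L₀/γ = 554/22.317 = 24.8 m

L ≈ 24.8 m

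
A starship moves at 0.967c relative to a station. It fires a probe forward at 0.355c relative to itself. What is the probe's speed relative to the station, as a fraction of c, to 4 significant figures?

u ≈ 0.9842c

Relativistic velocity addition: u = (u' + v)/(1 + u'v/c²)
= (0.355 + 0.967)/(1 + 0.355×0.967) = 1.322/1.34328 = 0.9842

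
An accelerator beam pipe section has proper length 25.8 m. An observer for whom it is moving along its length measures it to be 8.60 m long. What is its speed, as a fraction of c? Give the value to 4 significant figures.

β ≈ 0.9428

γ = L₀/L = 25.8/8.60 = 3.00000
β = √(1 − 1/γ²) = 0.9428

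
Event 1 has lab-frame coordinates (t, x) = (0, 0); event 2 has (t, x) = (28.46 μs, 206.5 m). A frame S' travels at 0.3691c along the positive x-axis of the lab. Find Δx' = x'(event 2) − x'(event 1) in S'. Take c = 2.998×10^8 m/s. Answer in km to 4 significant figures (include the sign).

γ = 1/√(1 − 0.3691²) = 1.07597
Δx' = γ(Δx − vΔt) = 1.07597 × (206.5 m − 0.3691×(2.998×10^8 m/s)×28.46×10^-6 s)
= 1.07597 × (-2942.77 m) = -3.166 km

Δx' ≈ -3.166 km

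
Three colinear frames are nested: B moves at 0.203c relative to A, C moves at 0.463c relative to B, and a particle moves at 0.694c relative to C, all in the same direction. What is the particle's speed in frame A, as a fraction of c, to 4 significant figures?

Compose boost 2: (0.463 + 0.203)/(1 + 0.463×0.203) = 0.6660/1.09399 = 0.608781
Compose boost 3: (0.694 + 0.608781)/(1 + 0.694×0.608781) = 1.30278/1.42249 = 0.9158

u ≈ 0.9158c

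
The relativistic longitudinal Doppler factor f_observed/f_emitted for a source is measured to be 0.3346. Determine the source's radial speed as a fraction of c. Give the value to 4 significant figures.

f_obs/f_src = √((1−β)/(1+β)) = 0.3346  ⇒  (1−β)/(1+β) = 0.111957
β = |1 − D²|/(1 + D²) = |1 − 0.111957|/(1 + 0.111957) = 0.7986

β ≈ 0.7986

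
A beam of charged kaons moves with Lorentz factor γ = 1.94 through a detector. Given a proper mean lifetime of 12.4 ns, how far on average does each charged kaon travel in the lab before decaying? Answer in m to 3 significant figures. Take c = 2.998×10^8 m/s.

β = √(1 − 1/γ²) = √(1 − 1/1.94²) = 0.85691
Dilated lifetime: Δt = γτ₀ = 1.94 × 12.4 ns = 24.056 ns
d = vΔt = 0.85691c × 24.056 ns = 2.5690×10^8 m/s × 2.4056×10^-8 s = 6.18 m

d ≈ 6.18 m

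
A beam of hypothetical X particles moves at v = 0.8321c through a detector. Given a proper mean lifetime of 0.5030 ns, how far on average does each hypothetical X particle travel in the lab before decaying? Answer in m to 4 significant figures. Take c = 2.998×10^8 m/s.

γ = 1/√(1 − 0.8321²) = 1.80302
Dilated lifetime: Δt = γτ₀ = 1.80302 × 0.5030 ns = 0.906918 ns
d = vΔt = 0.8321c × 0.906918 ns = 2.49464×10^8 m/s × 9.06918×10^-10 s = 0.2262 m

d ≈ 0.2262 m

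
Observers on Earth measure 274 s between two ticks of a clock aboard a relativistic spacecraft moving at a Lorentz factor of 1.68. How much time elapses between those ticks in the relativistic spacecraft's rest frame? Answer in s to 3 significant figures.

γ = 1.68 (given)
Proper time: τ₀ = Δt/γ = 274/1.68 = 163 s

τ₀ ≈ 163 s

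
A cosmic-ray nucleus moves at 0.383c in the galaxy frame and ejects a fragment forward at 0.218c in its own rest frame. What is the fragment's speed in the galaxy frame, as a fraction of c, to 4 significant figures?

Compose boost 2: (0.218 + 0.383)/(1 + 0.218×0.383) = 0.6010/1.08349 = 0.5547

u ≈ 0.5547c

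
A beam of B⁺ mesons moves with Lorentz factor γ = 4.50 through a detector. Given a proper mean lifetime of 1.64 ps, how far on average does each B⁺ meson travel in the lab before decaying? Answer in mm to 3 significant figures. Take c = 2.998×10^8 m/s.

d ≈ 2.16 mm

β = √(1 − 1/γ²) = √(1 − 1/4.50²) = 0.97500
Dilated lifetime: Δt = γτ₀ = 4.50 × 1.64 ps = 7.3800 ps
d = vΔt = 0.97500c × 7.3800 ps = 2.9230×10^8 m/s × 7.3800×10^-12 s = 2.16 mm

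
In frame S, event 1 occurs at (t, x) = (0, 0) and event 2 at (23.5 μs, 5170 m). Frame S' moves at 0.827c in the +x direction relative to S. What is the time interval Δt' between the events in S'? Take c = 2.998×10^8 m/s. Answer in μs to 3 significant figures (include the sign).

Δt' ≈ 16.4 μs

γ = 1/√(1 − 0.827²) = 1.7787
Δt' = γ(Δt − vΔx/c²) = 1.7787 × (23.5 μs − 0.827×5170 m / (2.998×10^8 m/s))
= 1.7787 × (9.2385 μs) = 16.4 μs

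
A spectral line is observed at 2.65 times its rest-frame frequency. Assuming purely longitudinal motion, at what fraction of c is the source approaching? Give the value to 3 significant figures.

β ≈ 0.751

f_obs/f_src = √((1+β)/(1−β)) = 2.65  ⇒  (1+β)/(1−β) = 7.0225
β = |1 − D²|/(1 + D²) = |1 − 7.0225|/(1 + 7.0225) = 0.751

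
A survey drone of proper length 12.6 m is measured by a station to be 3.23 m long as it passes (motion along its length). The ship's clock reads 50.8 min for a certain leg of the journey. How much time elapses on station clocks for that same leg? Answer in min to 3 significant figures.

Δt ≈ 198 min

Length contraction ⇒ γ = L₀/L = 12.6/3.23 = 3.9009
Time dilation: Δt = γτ₀ = 3.9009 × 50.8 min = 198 min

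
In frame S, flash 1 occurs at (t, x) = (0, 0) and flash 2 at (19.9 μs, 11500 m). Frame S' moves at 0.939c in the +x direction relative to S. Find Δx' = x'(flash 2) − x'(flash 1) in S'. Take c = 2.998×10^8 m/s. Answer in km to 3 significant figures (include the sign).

γ = 1/√(1 − 0.939²) = 2.9077
Δx' = γ(Δx − vΔt) = 2.9077 × (11500 m − 0.939×(2.998×10^8 m/s)×19.9×10^-6 s)
= 2.9077 × (5897.9 m) = 17.1 km

Δx' ≈ 17.1 km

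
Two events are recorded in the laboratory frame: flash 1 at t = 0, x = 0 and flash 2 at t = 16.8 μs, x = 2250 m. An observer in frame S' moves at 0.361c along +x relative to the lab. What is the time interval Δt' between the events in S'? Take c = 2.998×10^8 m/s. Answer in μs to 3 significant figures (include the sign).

γ = 1/√(1 − 0.361²) = 1.0723
Δt' = γ(Δt − vΔx/c²) = 1.0723 × (16.8 μs − 0.361×2250 m / (2.998×10^8 m/s))
= 1.0723 × (14.091 μs) = 15.1 μs

Δt' ≈ 15.1 μs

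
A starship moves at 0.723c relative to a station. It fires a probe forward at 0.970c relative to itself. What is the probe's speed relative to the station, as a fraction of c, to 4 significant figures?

Relativistic velocity addition: u = (u' + v)/(1 + u'v/c²)
= (0.970 + 0.723)/(1 + 0.970×0.723) = 1.693/1.70131 = 0.9951

u ≈ 0.9951c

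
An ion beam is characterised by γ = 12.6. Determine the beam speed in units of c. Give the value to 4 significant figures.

β = √(1 − 1/γ²) = √(1 − 1/12.6²) = √(0.993701) = 0.9968

β ≈ 0.9968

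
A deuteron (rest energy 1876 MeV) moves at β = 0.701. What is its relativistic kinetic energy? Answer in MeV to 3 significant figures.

γ = 1/√(1 − 0.701²) = 1.4022
K = (γ − 1)m₀c² = (1.4022 − 1) × 1876 MeV = 0.40221 × 1876 MeV = 755 MeV

K ≈ 755 MeV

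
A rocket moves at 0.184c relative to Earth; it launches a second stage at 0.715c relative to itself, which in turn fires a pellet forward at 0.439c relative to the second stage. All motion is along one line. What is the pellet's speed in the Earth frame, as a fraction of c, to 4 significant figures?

u ≈ 0.9145c

Compose boost 2: (0.715 + 0.184)/(1 + 0.715×0.184) = 0.8990/1.13156 = 0.794478
Compose boost 3: (0.439 + 0.794478)/(1 + 0.439×0.794478) = 1.23348/1.34878 = 0.9145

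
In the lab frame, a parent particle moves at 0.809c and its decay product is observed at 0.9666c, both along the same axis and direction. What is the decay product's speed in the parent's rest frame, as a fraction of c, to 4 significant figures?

u' ≈ 0.7229c

Inverse velocity addition: u' = (u − v)/(1 − uv/c²)
= (0.9666 − 0.809)/(1 − 0.9666×0.809) = 0.1576/0.218021 = 0.7229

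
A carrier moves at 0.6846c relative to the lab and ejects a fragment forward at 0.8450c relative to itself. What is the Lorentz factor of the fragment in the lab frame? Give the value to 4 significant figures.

u_lab = (0.8450 + 0.6846)/(1 + 0.8450×0.6846) = 1.5296/1.578487 = 0.9690292
γ = 1/√(1 − 0.9690292²) = 4.049

γ ≈ 4.049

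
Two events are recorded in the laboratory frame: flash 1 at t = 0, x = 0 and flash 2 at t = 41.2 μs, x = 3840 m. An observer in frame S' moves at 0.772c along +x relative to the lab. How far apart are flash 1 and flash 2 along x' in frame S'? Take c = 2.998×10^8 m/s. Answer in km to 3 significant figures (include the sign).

Δx' ≈ -8.96 km

γ = 1/√(1 − 0.772²) = 1.5733
Δx' = γ(Δx − vΔt) = 1.5733 × (3840 m − 0.772×(2.998×10^8 m/s)×41.2×10^-6 s)
= 1.5733 × (-5695.6 m) = -8.96 km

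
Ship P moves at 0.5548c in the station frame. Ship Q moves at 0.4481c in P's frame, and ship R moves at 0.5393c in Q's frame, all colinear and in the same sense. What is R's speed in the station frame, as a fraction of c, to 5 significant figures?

Compose boost 2: (0.4481 + 0.5548)/(1 + 0.4481×0.5548) = 1.0029/1.248606 = 0.8032158
Compose boost 3: (0.5393 + 0.8032158)/(1 + 0.5393×0.8032158) = 1.342516/1.433174 = 0.93674

u ≈ 0.93674c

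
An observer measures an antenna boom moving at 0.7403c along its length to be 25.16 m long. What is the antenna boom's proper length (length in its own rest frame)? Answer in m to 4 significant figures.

γ = 1/√(1 − 0.7403²) = 1.48748
L₀ = γL = 1.48748 × 25.16 = 37.43 m

L₀ ≈ 37.43 m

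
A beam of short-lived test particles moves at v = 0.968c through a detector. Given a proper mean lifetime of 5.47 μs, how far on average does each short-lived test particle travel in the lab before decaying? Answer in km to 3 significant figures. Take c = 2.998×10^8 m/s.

γ = 1/√(1 − 0.968²) = 3.9849
Dilated lifetime: Δt = γτ₀ = 3.9849 × 5.47 μs = 21.797 μs
d = vΔt = 0.968c × 21.797 μs = 2.9021×10^8 m/s × 2.1797×10^-5 s = 6.33 km

d ≈ 6.33 km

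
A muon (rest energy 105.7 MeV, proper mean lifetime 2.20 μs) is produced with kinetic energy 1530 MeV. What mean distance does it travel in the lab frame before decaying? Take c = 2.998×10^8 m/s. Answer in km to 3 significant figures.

d ≈ 10.2 km

γ = 1 + K/(m₀c²) = 1 + 1530/105.7 = 15.475
β = √(1 − 1/γ²) = 0.99791
Dilated lifetime: γτ₀ = 15.475 × 2.20 μs = 34.045 μs
d = βc·γτ₀ = 0.99791 × (2.998×10^8 m/s) × 3.4045×10^-5 s = 10.2 km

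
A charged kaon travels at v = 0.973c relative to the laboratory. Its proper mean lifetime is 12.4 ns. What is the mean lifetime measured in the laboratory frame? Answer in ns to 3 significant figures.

Δt ≈ 53.7 ns

γ = 1/√(1 − 0.973²) = 4.3327
Time dilation: Δt = γτ₀ = 4.3327 × 12.4 ns = 53.7 ns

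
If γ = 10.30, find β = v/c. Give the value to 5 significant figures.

β = √(1 − 1/γ²) = √(1 − 1/10.30²) = √(0.9905740) = 0.99528

β ≈ 0.99528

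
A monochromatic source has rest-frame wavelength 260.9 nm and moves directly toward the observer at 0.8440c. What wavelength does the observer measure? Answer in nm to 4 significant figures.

Relativistic Doppler: λ_obs = λ_src √((1−β)/(1+β))
= 260.9 × √(0.156000/1.84400) = 260.9 × 0.290859 = 75.88 nm

λ_obs ≈ 75.88 nm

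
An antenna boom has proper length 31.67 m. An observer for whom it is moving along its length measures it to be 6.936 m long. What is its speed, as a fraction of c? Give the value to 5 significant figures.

γ = L₀/L = 31.67/6.936 = 4.566032
β = √(1 − 1/γ²) = 0.97572

β ≈ 0.97572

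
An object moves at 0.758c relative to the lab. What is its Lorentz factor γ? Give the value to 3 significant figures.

γ ≈ 1.53

γ = 1/√(1 − β²) = 1/√(1 − 0.758²) = 1/√(0.42544) = 1.53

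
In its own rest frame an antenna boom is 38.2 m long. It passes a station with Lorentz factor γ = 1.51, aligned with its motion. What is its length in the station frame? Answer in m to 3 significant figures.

L ≈ 25.3 m

γ = 1.51 (given)
Length contraction: L = L₀/γ = 38.2/1.51 = 25.3 m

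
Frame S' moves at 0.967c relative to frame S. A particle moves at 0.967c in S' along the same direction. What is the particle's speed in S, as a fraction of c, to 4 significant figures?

Relativistic velocity addition: u = (u' + v)/(1 + u'v/c²)
= (0.967 + 0.967)/(1 + 0.967×0.967) = 1.934/1.93509 = 0.9994

u ≈ 0.9994c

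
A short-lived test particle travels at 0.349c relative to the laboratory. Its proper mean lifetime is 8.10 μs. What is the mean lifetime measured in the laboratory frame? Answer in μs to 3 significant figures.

Δt ≈ 8.64 μs

γ = 1/√(1 − 0.349²) = 1.0671
Time dilation: Δt = γτ₀ = 1.0671 × 8.10 μs = 8.64 μs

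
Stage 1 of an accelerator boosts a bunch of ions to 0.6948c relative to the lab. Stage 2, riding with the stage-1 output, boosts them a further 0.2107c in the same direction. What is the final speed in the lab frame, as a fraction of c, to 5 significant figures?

u ≈ 0.78987c

Compose boost 2: (0.2107 + 0.6948)/(1 + 0.2107×0.6948) = 0.90550/1.146394 = 0.78987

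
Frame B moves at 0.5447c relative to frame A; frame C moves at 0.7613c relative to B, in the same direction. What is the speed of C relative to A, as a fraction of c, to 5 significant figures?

u ≈ 0.92318c

Compose boost 2: (0.7613 + 0.5447)/(1 + 0.7613×0.5447) = 1.3060/1.414680 = 0.92318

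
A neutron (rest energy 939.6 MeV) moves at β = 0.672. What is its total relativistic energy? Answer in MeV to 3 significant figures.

E ≈ 1270 MeV

γ = 1/√(1 − 0.672²) = 1.3503
E = γm₀c² = 1.3503 × 939.6 MeV = 1270 MeV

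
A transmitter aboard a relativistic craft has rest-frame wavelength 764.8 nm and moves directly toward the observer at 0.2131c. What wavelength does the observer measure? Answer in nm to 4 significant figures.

Relativistic Doppler: λ_obs = λ_src √((1−β)/(1+β))
= 764.8 × √(0.786900/1.21310) = 764.8 × 0.805400 = 616.0 nm

λ_obs ≈ 616.0 nm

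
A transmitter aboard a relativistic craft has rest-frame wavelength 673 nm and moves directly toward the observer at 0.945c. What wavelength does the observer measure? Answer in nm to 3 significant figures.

Relativistic Doppler: λ_obs = λ_src √((1−β)/(1+β))
= 673 × √(0.055000/1.9450) = 673 × 0.16816 = 113 nm

λ_obs ≈ 113 nm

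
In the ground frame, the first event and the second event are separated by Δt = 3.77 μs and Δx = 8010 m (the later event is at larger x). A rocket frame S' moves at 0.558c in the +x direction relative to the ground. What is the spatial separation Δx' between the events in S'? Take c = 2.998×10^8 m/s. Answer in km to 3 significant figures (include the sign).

γ = 1/√(1 − 0.558²) = 1.2051
Δx' = γ(Δx − vΔt) = 1.2051 × (8010 m − 0.558×(2.998×10^8 m/s)×3.77×10^-6 s)
= 1.2051 × (7379.3 m) = 8.89 km

Δx' ≈ 8.89 km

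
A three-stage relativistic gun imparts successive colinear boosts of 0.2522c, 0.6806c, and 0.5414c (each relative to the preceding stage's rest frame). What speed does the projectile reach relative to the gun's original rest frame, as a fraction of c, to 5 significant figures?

Compose boost 2: (0.6806 + 0.2522)/(1 + 0.6806×0.2522) = 0.93280/1.171647 = 0.7961440
Compose boost 3: (0.5414 + 0.7961440)/(1 + 0.5414×0.7961440) = 1.337544/1.431032 = 0.93467

u ≈ 0.93467c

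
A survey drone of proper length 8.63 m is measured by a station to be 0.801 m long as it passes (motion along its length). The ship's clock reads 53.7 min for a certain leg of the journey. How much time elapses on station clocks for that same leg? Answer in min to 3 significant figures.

Length contraction ⇒ γ = L₀/L = 8.63/0.801 = 10.774
Time dilation: Δt = γτ₀ = 10.774 × 53.7 min = 579 min

Δt ≈ 579 min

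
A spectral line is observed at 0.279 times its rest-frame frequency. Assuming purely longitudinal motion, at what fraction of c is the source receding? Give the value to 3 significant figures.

f_obs/f_src = √((1−β)/(1+β)) = 0.279  ⇒  (1−β)/(1+β) = 0.077841
β = |1 − D²|/(1 + D²) = |1 − 0.077841|/(1 + 0.077841) = 0.856

β ≈ 0.856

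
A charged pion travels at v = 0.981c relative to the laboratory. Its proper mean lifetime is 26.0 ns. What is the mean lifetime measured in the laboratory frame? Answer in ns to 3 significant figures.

γ = 1/√(1 − 0.981²) = 5.1544
Time dilation: Δt = γτ₀ = 5.1544 × 26.0 ns = 134 ns

Δt ≈ 134 ns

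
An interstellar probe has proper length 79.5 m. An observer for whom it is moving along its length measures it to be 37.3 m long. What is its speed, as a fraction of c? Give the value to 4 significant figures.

β ≈ 0.8831

γ = L₀/L = 79.5/37.3 = 2.13137
β = √(1 − 1/γ²) = 0.8831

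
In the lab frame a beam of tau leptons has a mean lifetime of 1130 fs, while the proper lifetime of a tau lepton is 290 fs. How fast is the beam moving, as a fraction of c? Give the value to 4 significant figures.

β ≈ 0.9665

γ = Δt/τ₀ = 1130/290 = 3.89655
β = √(1 − 1/γ²) = √(1 − 1/3.89655²) = 0.9665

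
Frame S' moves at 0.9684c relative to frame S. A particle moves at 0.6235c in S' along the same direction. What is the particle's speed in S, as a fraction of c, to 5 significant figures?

u ≈ 0.99258c

Relativistic velocity addition: u = (u' + v)/(1 + u'v/c²)
= (0.6235 + 0.9684)/(1 + 0.6235×0.9684) = 1.5919/1.603797 = 0.99258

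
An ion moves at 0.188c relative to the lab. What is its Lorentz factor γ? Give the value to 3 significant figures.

γ ≈ 1.02

γ = 1/√(1 − β²) = 1/√(1 − 0.188²) = 1/√(0.96466) = 1.02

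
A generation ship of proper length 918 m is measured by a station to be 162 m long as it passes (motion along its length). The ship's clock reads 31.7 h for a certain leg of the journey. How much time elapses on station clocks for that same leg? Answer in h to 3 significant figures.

Length contraction ⇒ γ = L₀/L = 918/162 = 5.6667
Time dilation: Δt = γτ₀ = 5.6667 × 31.7 h = 180 h

Δt ≈ 180 h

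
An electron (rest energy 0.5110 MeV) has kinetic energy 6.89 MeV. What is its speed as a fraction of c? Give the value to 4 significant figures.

γ = 1 + K/(m₀c²) = 1 + 6.89/0.5110 = 14.4834
β = √(1 − 1/γ²) = 0.9976

β ≈ 0.9976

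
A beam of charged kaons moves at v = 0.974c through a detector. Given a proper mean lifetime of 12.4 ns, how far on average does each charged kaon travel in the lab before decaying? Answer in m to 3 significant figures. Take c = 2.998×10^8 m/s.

γ = 1/√(1 − 0.974²) = 4.4141
Dilated lifetime: Δt = γτ₀ = 4.4141 × 12.4 ns = 54.735 ns
d = vΔt = 0.974c × 54.735 ns = 2.9201×10^8 m/s × 5.4735×10^-8 s = 16.0 m

d ≈ 16.0 m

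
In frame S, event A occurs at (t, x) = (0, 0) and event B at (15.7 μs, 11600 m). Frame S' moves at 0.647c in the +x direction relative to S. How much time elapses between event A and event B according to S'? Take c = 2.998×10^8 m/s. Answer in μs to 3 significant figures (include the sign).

γ = 1/√(1 − 0.647²) = 1.3115
Δt' = γ(Δt − vΔx/c²) = 1.3115 × (15.7 μs − 0.647×11600 m / (2.998×10^8 m/s))
= 1.3115 × (-9.3340 μs) = -12.2 μs

Δt' ≈ -12.2 μs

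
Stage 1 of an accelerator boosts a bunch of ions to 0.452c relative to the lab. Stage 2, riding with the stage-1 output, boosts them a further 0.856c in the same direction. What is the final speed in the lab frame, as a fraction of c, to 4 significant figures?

u ≈ 0.9431c

Compose boost 2: (0.856 + 0.452)/(1 + 0.856×0.452) = 1.308/1.38691 = 0.9431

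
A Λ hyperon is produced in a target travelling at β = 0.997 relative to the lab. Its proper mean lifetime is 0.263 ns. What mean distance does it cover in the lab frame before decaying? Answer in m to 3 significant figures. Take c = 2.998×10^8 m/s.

γ = 1/√(1 − 0.997²) = 12.920
Dilated lifetime: Δt = γτ₀ = 12.920 × 0.263 ns = 3.3979 ns
d = vΔt = 0.997c × 3.3979 ns = 2.9890×10^8 m/s × 3.3979×10^-9 s = 1.02 m

d ≈ 1.02 m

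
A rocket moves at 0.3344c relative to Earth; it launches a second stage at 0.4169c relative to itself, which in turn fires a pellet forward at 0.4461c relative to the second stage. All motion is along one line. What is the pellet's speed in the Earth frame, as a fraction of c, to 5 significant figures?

u ≈ 0.85421c

Compose boost 2: (0.4169 + 0.3344)/(1 + 0.4169×0.3344) = 0.75130/1.139411 = 0.6593756
Compose boost 3: (0.4461 + 0.6593756)/(1 + 0.4461×0.6593756) = 1.105476/1.294147 = 0.85421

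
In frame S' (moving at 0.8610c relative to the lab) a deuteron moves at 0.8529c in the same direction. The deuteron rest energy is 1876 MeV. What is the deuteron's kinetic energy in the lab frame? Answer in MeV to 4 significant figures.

K ≈ 10380 MeV

u_lab = (0.8529 + 0.8610)/(1 + 0.8529×0.8610) = 0.9882106
γ = 1/√(1 − 0.9882106²) = 6.53165
K = (γ − 1)m₀c² = (6.53165 − 1) × 1876 = 5.53165 × 1876 = 10380 MeV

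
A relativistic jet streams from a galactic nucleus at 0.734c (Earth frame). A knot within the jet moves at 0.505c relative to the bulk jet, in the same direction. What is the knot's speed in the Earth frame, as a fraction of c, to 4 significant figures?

u ≈ 0.9039c

Relativistic velocity addition: u = (u' + v)/(1 + u'v/c²)
= (0.505 + 0.734)/(1 + 0.505×0.734) = 1.239/1.37067 = 0.9039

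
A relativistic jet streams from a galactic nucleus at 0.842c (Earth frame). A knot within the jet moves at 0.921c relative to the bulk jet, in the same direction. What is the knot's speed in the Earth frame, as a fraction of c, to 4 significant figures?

Relativistic velocity addition: u = (u' + v)/(1 + u'v/c²)
= (0.921 + 0.842)/(1 + 0.921×0.842) = 1.763/1.77548 = 0.9930

u ≈ 0.9930c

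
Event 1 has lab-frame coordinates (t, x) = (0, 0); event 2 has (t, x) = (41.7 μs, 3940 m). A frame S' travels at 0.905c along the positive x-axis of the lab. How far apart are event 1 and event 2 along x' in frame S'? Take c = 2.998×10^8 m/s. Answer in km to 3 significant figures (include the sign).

γ = 1/√(1 − 0.905²) = 2.3507
Δx' = γ(Δx − vΔt) = 2.3507 × (3940 m − 0.905×(2.998×10^8 m/s)×41.7×10^-6 s)
= 2.3507 × (-7374.0 m) = -17.3 km

Δx' ≈ -17.3 km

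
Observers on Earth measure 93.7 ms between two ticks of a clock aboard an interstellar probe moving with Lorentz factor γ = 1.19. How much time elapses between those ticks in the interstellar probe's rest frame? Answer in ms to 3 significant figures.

τ₀ ≈ 78.7 ms

γ = 1.19 (given)
Proper time: τ₀ = Δt/γ = 93.7/1.19 = 78.7 ms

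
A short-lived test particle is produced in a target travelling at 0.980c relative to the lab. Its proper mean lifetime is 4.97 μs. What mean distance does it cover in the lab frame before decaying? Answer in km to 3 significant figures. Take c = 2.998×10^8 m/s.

d ≈ 7.34 km

γ = 1/√(1 − 0.980²) = 5.0252
Dilated lifetime: Δt = γτ₀ = 5.0252 × 4.97 μs = 24.975 μs
d = vΔt = 0.980c × 24.975 μs = 2.9380×10^8 m/s × 2.4975×10^-5 s = 7.34 km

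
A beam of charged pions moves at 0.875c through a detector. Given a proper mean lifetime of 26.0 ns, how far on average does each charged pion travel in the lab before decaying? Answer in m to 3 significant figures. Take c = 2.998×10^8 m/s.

γ = 1/√(1 − 0.875²) = 2.0656
Dilated lifetime: Δt = γτ₀ = 2.0656 × 26.0 ns = 53.705 ns
d = vΔt = 0.875c × 53.705 ns = 2.6232×10^8 m/s × 5.3705×10^-8 s = 14.1 m

d ≈ 14.1 m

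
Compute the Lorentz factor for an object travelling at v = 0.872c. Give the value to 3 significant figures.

γ ≈ 2.04

γ = 1/√(1 − β²) = 1/√(1 − 0.872²) = 1/√(0.23962) = 2.04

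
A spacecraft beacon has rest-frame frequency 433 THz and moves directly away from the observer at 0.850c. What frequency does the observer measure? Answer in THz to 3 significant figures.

Relativistic Doppler: f_obs = f_src √((1−β)/(1+β))
= 433 × √(0.15000/1.8500) = 433 × 0.28475 = 123 THz

f_obs ≈ 123 THz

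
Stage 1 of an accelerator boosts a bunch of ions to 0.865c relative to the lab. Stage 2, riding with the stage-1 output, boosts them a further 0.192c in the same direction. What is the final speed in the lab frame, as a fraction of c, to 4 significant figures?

u ≈ 0.9065c

Compose boost 2: (0.192 + 0.865)/(1 + 0.192×0.865) = 1.057/1.16608 = 0.9065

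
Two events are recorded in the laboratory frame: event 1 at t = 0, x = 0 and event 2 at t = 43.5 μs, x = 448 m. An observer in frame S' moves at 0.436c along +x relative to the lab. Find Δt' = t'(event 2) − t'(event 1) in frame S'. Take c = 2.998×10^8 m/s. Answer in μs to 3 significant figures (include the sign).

Δt' ≈ 47.6 μs

γ = 1/√(1 − 0.436²) = 1.1112
Δt' = γ(Δt − vΔx/c²) = 1.1112 × (43.5 μs − 0.436×448 m / (2.998×10^8 m/s))
= 1.1112 × (42.848 μs) = 47.6 μs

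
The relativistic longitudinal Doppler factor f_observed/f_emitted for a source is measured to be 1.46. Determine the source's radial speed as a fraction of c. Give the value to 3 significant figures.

f_obs/f_src = √((1+β)/(1−β)) = 1.46  ⇒  (1+β)/(1−β) = 2.1316
β = |1 − D²|/(1 + D²) = |1 − 2.1316|/(1 + 2.1316) = 0.361

β ≈ 0.361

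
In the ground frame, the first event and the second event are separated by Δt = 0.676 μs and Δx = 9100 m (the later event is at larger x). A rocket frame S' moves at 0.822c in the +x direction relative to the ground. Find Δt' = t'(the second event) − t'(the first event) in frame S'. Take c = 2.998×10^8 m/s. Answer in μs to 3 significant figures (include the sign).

Δt' ≈ -42.6 μs

γ = 1/√(1 − 0.822²) = 1.7560
Δt' = γ(Δt − vΔx/c²) = 1.7560 × (0.676 μs − 0.822×9100 m / (2.998×10^8 m/s))
= 1.7560 × (-24.275 μs) = -42.6 μs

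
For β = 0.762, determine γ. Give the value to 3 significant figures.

γ = 1/√(1 − β²) = 1/√(1 − 0.762²) = 1/√(0.41936) = 1.54

γ ≈ 1.54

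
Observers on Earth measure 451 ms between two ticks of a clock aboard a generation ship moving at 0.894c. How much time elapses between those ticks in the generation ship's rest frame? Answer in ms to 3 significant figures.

γ = 1/√(1 − 0.894²) = 2.2318
Proper time: τ₀ = Δt/γ = 451/2.2318 = 202 ms

τ₀ ≈ 202 ms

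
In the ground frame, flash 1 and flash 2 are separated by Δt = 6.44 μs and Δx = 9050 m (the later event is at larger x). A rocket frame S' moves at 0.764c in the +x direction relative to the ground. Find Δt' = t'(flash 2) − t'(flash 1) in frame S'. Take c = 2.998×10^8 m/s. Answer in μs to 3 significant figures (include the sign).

γ = 1/√(1 − 0.764²) = 1.5499
Δt' = γ(Δt − vΔx/c²) = 1.5499 × (6.44 μs − 0.764×9050 m / (2.998×10^8 m/s))
= 1.5499 × (-16.623 μs) = -25.8 μs

Δt' ≈ -25.8 μs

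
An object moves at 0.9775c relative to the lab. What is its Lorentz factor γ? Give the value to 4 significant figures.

γ ≈ 4.741

γ = 1/√(1 − β²) = 1/√(1 − 0.9775²) = 1/√(0.0444937) = 4.741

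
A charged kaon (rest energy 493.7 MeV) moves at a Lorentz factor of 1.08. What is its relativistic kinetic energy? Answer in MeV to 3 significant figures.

K ≈ 39.5 MeV

γ = 1.08 (given)
K = (γ − 1)m₀c² = (1.08 − 1) × 493.7 MeV = 0.080000 × 493.7 MeV = 39.5 MeV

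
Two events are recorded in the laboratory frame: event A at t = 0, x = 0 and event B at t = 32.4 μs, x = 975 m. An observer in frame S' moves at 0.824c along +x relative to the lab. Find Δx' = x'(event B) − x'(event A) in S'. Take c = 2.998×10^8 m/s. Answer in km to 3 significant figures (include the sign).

Δx' ≈ -12.4 km

γ = 1/√(1 − 0.824²) = 1.7649
Δx' = γ(Δx − vΔt) = 1.7649 × (975 m − 0.824×(2.998×10^8 m/s)×32.4×10^-6 s)
= 1.7649 × (-7028.9 m) = -12.4 km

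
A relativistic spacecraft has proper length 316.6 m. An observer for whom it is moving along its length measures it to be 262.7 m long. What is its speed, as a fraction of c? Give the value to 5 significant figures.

γ = L₀/L = 316.6/262.7 = 1.205177
β = √(1 − 1/γ²) = 0.55813

β ≈ 0.55813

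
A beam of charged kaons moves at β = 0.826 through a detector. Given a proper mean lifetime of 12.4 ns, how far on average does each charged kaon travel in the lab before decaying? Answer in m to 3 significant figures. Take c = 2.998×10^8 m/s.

γ = 1/√(1 − 0.826²) = 1.7741
Dilated lifetime: Δt = γτ₀ = 1.7741 × 12.4 ns = 21.999 ns
d = vΔt = 0.826c × 21.999 ns = 2.4763×10^8 m/s × 2.1999×10^-8 s = 5.45 m

d ≈ 5.45 m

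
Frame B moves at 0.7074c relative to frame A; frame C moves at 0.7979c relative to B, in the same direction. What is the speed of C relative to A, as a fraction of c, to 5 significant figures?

Compose boost 2: (0.7979 + 0.7074)/(1 + 0.7979×0.7074) = 1.5053/1.564434 = 0.96220

u ≈ 0.96220c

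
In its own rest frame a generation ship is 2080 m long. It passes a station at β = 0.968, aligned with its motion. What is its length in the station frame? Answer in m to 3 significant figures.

L ≈ 522 m

γ = 1/√(1 − 0.968²) = 3.9849
Length contraction: L = L₀/γ = 2080/3.9849 = 522 m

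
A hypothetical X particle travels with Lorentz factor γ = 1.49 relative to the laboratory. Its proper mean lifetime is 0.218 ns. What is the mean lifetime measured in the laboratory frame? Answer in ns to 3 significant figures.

Δt ≈ 0.325 ns

γ = 1.49 (given)
Time dilation: Δt = γτ₀ = 1.49 × 0.218 ns = 0.325 ns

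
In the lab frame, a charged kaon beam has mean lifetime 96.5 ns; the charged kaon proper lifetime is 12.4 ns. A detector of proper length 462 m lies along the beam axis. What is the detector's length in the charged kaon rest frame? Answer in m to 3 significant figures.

Time dilation ⇒ γ = Δt/τ₀ = 96.5/12.4 = 7.7823
Length contraction: L = L₀/γ = 462/7.7823 = 59.4 m

L ≈ 59.4 m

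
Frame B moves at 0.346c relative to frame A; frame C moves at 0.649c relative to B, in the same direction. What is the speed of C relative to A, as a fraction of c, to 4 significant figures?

Compose boost 2: (0.649 + 0.346)/(1 + 0.649×0.346) = 0.9950/1.22455 = 0.8125

u ≈ 0.8125c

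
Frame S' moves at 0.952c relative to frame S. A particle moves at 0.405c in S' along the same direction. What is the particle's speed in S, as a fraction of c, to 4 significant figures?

u ≈ 0.9794c

Relativistic velocity addition: u = (u' + v)/(1 + u'v/c²)
= (0.405 + 0.952)/(1 + 0.405×0.952) = 1.357/1.38556 = 0.9794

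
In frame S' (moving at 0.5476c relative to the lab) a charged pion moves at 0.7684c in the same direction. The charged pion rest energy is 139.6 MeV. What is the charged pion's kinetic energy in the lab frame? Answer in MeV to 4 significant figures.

K ≈ 230.8 MeV

u_lab = (0.7684 + 0.5476)/(1 + 0.7684×0.5476) = 0.9262545
γ = 1/√(1 − 0.9262545²) = 2.65323
K = (γ − 1)m₀c² = (2.65323 − 1) × 139.6 = 1.65323 × 139.6 = 230.8 MeV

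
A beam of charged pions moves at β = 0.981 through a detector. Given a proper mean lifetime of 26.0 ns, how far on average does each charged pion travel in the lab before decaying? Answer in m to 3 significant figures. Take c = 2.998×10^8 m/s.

d ≈ 39.4 m

γ = 1/√(1 − 0.981²) = 5.1544
Dilated lifetime: Δt = γτ₀ = 5.1544 × 26.0 ns = 134.02 ns
d = vΔt = 0.981c × 134.02 ns = 2.9410×10^8 m/s × 1.3402×10^-7 s = 39.4 m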